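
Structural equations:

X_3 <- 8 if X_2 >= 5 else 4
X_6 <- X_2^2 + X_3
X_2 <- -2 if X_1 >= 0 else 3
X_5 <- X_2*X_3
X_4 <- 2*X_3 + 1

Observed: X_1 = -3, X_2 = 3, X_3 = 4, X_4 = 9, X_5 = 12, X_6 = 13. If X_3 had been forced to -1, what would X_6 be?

The intervention breaks the incoming arrows to X_3: X_3 <- 8 if X_2 >= 5 else 4 no longer applies, and X_3 = -1.
X_2 = -2 if X_1 >= 0 else 3  [with X_1=-3]  = 3
X_6 = X_2^2 + X_3  [with X_2=3, X_3=-1]  = 8

8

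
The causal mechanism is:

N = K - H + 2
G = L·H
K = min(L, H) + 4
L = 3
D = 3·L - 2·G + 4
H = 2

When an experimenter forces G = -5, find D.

The intervention breaks the incoming arrows to G: G = L·H no longer applies, and G = -5.
D = 3·L - 2·G + 4  [with L=3, G=-5]  = 23

23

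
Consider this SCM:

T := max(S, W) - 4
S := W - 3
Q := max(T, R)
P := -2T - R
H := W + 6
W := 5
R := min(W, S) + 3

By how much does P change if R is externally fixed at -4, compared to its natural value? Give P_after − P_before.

9

The intervention breaks the incoming arrows to R: R := min(W, S) + 3 no longer applies, and R = -4.
S = W - 3  [with W=5]  = 2
T = max(S, W) - 4  [with S=2, W=5]  = 1
P = -2T - R  [with T=1, R=-4]  = 2
Without intervention: S = W - 3  [with W=5]  = 2; T = max(S, W) - 4  [with S=2, W=5]  = 1; R = min(W, S) + 3  [with W=5, S=2]  = 5; P = -2T - R  [with T=1, R=5]  = -7.
Change = 2 − (-7) = 9.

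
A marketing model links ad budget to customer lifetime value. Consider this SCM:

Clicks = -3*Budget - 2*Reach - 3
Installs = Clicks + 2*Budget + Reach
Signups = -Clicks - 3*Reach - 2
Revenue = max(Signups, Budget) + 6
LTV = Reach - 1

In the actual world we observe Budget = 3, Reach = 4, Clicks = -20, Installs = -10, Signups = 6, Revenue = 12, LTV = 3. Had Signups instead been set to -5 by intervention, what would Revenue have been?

9

The intervention breaks the incoming arrows to Signups: Signups = -Clicks - 3*Reach - 2 no longer applies, and Signups = -5.
Revenue = max(Signups, Budget) + 6  [with Signups=-5, Budget=3]  = 9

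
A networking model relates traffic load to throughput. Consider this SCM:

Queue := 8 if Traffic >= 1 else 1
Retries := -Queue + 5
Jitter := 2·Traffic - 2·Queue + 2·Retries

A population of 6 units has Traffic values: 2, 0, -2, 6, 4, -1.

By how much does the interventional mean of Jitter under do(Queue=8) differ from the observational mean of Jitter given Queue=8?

-5

The intervention sets Queue=8 in all 6 units regardless of Traffic. Recomputing Jitter per unit gives -18, -22, -26, -10, -14, -24; average -19.
E[Jitter|Queue=8] averages over only the 3 units with Queue=8 (Traffic = 2, 6, 4): Jitter = -18, -10, -14, mean -14.
Difference = -19 − (-14) = -5.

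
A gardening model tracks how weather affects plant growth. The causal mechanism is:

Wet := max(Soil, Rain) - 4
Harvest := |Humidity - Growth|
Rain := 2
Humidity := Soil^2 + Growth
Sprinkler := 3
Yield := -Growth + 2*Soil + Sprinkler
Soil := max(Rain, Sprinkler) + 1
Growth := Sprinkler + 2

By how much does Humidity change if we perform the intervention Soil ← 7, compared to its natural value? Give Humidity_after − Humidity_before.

The intervention breaks the incoming arrows to Soil: Soil := max(Rain, Sprinkler) + 1 no longer applies, and Soil = 7.
Growth = Sprinkler + 2  [with Sprinkler=3]  = 5
Humidity = Soil^2 + Growth  [with Soil=7, Growth=5]  = 54
Without intervention: Soil = max(Rain, Sprinkler) + 1  [with Rain=2, Sprinkler=3]  = 4; Growth = Sprinkler + 2  [with Sprinkler=3]  = 5; Humidity = Soil^2 + Growth  [with Soil=4, Growth=5]  = 21.
Change = 54 − 21 = 33.

33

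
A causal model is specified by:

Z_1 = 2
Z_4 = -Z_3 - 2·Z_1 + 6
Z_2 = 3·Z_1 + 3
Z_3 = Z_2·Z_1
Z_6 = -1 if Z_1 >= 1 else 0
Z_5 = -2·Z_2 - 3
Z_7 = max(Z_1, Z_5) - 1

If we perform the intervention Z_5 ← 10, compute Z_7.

Under do(Z_5=10), the mechanism Z_5 = -2·Z_2 - 3 is discarded; Z_5 is fixed at 10.
Z_7 = max(Z_1, Z_5) - 1  [with Z_1=2, Z_5=10]  = 9

9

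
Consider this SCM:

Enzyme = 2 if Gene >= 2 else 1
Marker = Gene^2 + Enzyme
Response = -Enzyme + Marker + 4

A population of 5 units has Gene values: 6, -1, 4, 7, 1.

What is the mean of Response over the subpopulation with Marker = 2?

Conditioning on Marker=2 selects the 2 unit(s) with Gene ∈ {-1, 1}. Their Response values: 5, 5. Mean = 5.

5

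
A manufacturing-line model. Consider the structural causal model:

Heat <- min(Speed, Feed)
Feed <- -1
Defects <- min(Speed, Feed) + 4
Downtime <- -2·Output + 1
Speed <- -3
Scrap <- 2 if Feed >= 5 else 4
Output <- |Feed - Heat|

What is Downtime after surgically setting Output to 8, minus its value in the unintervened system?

Intervening sets Output = 8 and removes its equation (Output <- |Feed - Heat|).
Downtime = -2·Output + 1  [with Output=8]  = -15
Without intervention: Heat = min(Speed, Feed)  [with Speed=-3, Feed=-1]  = -3; Output = |Feed - Heat|  [with Feed=-1, Heat=-3]  = 2; Downtime = -2·Output + 1  [with Output=2]  = -3.
Change = -15 − (-3) = -12.

-12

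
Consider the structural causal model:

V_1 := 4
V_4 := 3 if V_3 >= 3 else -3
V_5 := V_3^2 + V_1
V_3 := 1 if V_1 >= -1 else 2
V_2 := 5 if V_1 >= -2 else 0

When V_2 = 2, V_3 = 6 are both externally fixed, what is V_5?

Under do(V_2 = 2, V_3 = 6), each intervened variable's structural equation is replaced by its fixed value.
V_5 = V_3^2 + V_1  [with V_3=6, V_1=4]  = 40

40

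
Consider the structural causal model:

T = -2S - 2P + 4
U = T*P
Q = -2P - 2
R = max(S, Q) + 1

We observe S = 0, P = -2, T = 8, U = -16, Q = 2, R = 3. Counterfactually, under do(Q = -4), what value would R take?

1

The intervention breaks the incoming arrows to Q: Q = -2P - 2 no longer applies, and Q = -4.
R = max(S, Q) + 1  [with S=0, Q=-4]  = 1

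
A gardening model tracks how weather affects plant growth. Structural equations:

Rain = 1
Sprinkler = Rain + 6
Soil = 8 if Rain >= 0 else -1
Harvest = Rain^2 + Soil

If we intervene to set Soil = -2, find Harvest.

-1

The intervention breaks the incoming arrows to Soil: Soil = 8 if Rain >= 0 else -1 no longer applies, and Soil = -2.
Harvest = Rain^2 + Soil  [with Rain=1, Soil=-2]  = -1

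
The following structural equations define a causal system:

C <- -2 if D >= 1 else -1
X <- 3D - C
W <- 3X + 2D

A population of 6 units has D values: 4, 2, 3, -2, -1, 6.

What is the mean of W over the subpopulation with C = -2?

Observing C=-2 restricts to units where C's equation naturally yields -2: D ∈ {4, 2, 3, 6}. In that subpopulation W = 50, 28, 39, 72, mean 47.25.

47.25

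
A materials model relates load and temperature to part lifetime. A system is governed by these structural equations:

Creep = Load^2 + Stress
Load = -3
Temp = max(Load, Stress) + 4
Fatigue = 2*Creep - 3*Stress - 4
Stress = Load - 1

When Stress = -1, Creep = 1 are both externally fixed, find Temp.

3

The joint intervention fixes Stress = -1, Creep = 1, removing each variable's own equation.
Temp = max(Load, Stress) + 4  [with Load=-3, Stress=-1]  = 3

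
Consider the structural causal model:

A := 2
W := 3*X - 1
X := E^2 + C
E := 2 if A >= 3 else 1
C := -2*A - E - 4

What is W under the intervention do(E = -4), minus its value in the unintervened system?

60

do(E=-4) replaces the equation E := 2 if A >= 3 else 1 with the constant E = -4.
C = -2*A - E - 4  [with A=2, E=-4]  = -4
X = E^2 + C  [with E=-4, C=-4]  = 12
W = 3*X - 1  [with X=12]  = 35
Without intervention: E = 2 if A >= 3 else 1  [with A=2]  = 1; C = -2*A - E - 4  [with A=2, E=1]  = -9; X = E^2 + C  [with E=1, C=-9]  = -8; W = 3*X - 1  [with X=-8]  = -25.
Change = 35 − (-25) = 60.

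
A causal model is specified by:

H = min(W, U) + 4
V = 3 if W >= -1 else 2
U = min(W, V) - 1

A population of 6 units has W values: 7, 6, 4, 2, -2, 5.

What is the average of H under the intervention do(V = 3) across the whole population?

5

The intervention sets V=3 in all 6 units regardless of W. Recomputing H per unit gives 6, 6, 6, 5, 1, 6; average 5.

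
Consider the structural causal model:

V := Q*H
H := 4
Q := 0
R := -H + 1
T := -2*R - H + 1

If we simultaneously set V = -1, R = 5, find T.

Under do(V = -1, R = 5), each intervened variable's structural equation is replaced by its fixed value.
T = -2*R - H + 1  [with R=5, H=4]  = -13

-13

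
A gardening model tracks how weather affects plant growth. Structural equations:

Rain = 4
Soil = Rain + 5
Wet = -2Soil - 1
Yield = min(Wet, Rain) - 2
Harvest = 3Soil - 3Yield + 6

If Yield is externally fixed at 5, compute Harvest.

Intervening sets Yield = 5 and removes its equation (Yield = min(Wet, Rain) - 2).
Soil = Rain + 5  [with Rain=4]  = 9
Harvest = 3Soil - 3Yield + 6  [with Soil=9, Yield=5]  = 18

18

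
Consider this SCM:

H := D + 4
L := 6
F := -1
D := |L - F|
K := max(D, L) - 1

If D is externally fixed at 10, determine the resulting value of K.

9

The intervention breaks the incoming arrows to D: D := |L - F| no longer applies, and D = 10.
K = max(D, L) - 1  [with D=10, L=6]  = 9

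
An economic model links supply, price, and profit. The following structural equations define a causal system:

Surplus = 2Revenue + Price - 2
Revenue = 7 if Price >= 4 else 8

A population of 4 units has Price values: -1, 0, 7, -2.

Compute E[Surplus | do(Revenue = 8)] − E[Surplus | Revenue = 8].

2

Every unit gets Revenue=8 under the intervention. Surplus values become 13, 14, 21, 12; E[Surplus|do(Revenue=8)] = 15.
E[Surplus|Revenue=8] averages over only the 3 units with Revenue=8 (Price = -1, 0, -2): Surplus = 13, 14, 12, mean 13.
Difference = 15 − 13 = 2.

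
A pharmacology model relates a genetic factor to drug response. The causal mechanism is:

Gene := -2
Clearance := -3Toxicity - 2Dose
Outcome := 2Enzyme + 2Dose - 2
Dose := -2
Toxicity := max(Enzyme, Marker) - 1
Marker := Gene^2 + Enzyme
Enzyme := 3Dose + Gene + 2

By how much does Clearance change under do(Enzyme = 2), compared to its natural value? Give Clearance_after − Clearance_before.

-24

The intervention breaks the incoming arrows to Enzyme: Enzyme := 3Dose + Gene + 2 no longer applies, and Enzyme = 2.
Marker = Gene^2 + Enzyme  [with Gene=-2, Enzyme=2]  = 6
Toxicity = max(Enzyme, Marker) - 1  [with Enzyme=2, Marker=6]  = 5
Clearance = -3Toxicity - 2Dose  [with Toxicity=5, Dose=-2]  = -11
Without intervention: Enzyme = 3Dose + Gene + 2  [with Dose=-2, Gene=-2]  = -6; Marker = Gene^2 + Enzyme  [with Gene=-2, Enzyme=-6]  = -2; Toxicity = max(Enzyme, Marker) - 1  [with Enzyme=-6, Marker=-2]  = -3; Clearance = -3Toxicity - 2Dose  [with Toxicity=-3, Dose=-2]  = 13.
Change = -11 − 13 = -24.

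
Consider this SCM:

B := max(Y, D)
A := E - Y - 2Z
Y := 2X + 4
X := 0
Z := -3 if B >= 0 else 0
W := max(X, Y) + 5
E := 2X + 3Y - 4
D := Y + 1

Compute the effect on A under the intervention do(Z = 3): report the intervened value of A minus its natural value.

-12

Intervening sets Z = 3 and removes its equation (Z := -3 if B >= 0 else 0).
Y = 2X + 4  [with X=0]  = 4
E = 2X + 3Y - 4  [with X=0, Y=4]  = 8
A = E - Y - 2Z  [with E=8, Y=4, Z=3]  = -2
Without intervention: Y = 2X + 4  [with X=0]  = 4; D = Y + 1  [with Y=4]  = 5; B = max(Y, D)  [with Y=4, D=5]  = 5; E = 2X + 3Y - 4  [with X=0, Y=4]  = 8; Z = -3 if B >= 0 else 0  [with B=5]  = -3; A = E - Y - 2Z  [with E=8, Y=4, Z=-3]  = 10.
Change = -2 − 10 = -12.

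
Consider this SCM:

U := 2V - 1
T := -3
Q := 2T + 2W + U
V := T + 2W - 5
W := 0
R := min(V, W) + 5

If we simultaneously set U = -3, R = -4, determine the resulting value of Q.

Setting U = -3, R = -4 by intervention discards those variables' equations.
Q = 2T + 2W + U  [with T=-3, W=0, U=-3]  = -9

-9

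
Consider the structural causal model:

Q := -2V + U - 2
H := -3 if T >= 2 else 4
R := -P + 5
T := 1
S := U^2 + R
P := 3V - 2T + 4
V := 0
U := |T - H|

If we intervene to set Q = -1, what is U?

Intervening sets Q = -1 and removes its equation (Q := -2V + U - 2).
Since U is not a descendant of the intervened variable, it is unaffected.
H = -3 if T >= 2 else 4  [with T=1]  = 4
U = |T - H|  [with T=1, H=4]  = 3

3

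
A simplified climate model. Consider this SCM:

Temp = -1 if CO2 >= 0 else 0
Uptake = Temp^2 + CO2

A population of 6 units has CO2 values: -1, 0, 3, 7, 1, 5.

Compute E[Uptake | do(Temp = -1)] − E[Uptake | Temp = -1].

-0.7

Every unit gets Temp=-1 under the intervention. Uptake values become 0, 1, 4, 8, 2, 6; E[Uptake|do(Temp=-1)] = 3.5.
E[Uptake|Temp=-1] averages over only the 5 units with Temp=-1 (CO2 = 0, 3, 7, 1, 5): Uptake = 1, 4, 8, 2, 6, mean 4.2.
Difference = 3.5 − 4.2 = -0.7.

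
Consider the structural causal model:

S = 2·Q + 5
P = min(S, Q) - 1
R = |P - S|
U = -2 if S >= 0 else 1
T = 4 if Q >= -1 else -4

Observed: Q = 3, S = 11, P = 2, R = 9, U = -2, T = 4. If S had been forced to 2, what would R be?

1

Under do(S=2), the mechanism S = 2·Q + 5 is discarded; S is fixed at 2.
P = min(S, Q) - 1  [with S=2, Q=3]  = 1
R = |P - S|  [with P=1, S=2]  = 1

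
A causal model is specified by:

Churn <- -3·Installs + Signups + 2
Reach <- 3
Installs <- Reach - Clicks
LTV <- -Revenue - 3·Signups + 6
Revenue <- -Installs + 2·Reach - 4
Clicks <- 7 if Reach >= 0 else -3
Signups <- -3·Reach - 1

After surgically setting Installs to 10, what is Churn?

-38

do(Installs=10) replaces the equation Installs <- Reach - Clicks with the constant Installs = 10.
Signups = -3·Reach - 1  [with Reach=3]  = -10
Churn = -3·Installs + Signups + 2  [with Installs=10, Signups=-10]  = -38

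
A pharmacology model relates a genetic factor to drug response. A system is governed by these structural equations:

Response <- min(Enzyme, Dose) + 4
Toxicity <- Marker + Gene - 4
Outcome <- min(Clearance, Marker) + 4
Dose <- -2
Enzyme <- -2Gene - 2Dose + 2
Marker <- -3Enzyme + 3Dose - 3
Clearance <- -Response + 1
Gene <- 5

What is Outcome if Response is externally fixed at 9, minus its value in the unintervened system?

-9

do(Response=9) replaces the equation Response <- min(Enzyme, Dose) + 4 with the constant Response = 9.
Enzyme = -2Gene - 2Dose + 2  [with Gene=5, Dose=-2]  = -4
Marker = -3Enzyme + 3Dose - 3  [with Enzyme=-4, Dose=-2]  = 3
Clearance = -Response + 1  [with Response=9]  = -8
Outcome = min(Clearance, Marker) + 4  [with Clearance=-8, Marker=3]  = -4
Without intervention: Enzyme = -2Gene - 2Dose + 2  [with Gene=5, Dose=-2]  = -4; Marker = -3Enzyme + 3Dose - 3  [with Enzyme=-4, Dose=-2]  = 3; Response = min(Enzyme, Dose) + 4  [with Enzyme=-4, Dose=-2]  = 0; Clearance = -Response + 1  [with Response=0]  = 1; Outcome = min(Clearance, Marker) + 4  [with Clearance=1, Marker=3]  = 5.
Change = -4 − 5 = -9.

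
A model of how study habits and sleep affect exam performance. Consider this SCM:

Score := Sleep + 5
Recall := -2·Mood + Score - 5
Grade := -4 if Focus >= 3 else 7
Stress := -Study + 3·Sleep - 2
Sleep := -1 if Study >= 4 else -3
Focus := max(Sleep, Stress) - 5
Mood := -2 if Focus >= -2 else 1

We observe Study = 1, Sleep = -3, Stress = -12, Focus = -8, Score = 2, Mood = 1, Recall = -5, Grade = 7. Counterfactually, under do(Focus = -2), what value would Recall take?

The intervention breaks the incoming arrows to Focus: Focus := max(Sleep, Stress) - 5 no longer applies, and Focus = -2.
Sleep = -1 if Study >= 4 else -3  [with Study=1]  = -3
Score = Sleep + 5  [with Sleep=-3]  = 2
Mood = -2 if Focus >= -2 else 1  [with Focus=-2]  = -2
Recall = -2·Mood + Score - 5  [with Mood=-2, Score=2]  = 1

1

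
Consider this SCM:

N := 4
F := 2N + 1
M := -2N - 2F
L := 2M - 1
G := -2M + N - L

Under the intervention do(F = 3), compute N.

Under do(F=3), the mechanism F := 2N + 1 is discarded; F is fixed at 3.
N is not downstream of the intervention, so its value is determined by the original equations.

4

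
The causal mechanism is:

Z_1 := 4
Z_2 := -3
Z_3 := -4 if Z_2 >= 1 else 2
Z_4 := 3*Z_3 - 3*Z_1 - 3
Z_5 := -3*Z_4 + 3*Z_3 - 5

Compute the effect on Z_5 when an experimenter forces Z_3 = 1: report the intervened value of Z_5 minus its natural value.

do(Z_3=1) replaces the equation Z_3 := -4 if Z_2 >= 1 else 2 with the constant Z_3 = 1.
Z_4 = 3*Z_3 - 3*Z_1 - 3  [with Z_3=1, Z_1=4]  = -12
Z_5 = -3*Z_4 + 3*Z_3 - 5  [with Z_4=-12, Z_3=1]  = 34
Without intervention: Z_3 = -4 if Z_2 >= 1 else 2  [with Z_2=-3]  = 2; Z_4 = 3*Z_3 - 3*Z_1 - 3  [with Z_3=2, Z_1=4]  = -9; Z_5 = -3*Z_4 + 3*Z_3 - 5  [with Z_4=-9, Z_3=2]  = 28.
Change = 34 − 28 = 6.

6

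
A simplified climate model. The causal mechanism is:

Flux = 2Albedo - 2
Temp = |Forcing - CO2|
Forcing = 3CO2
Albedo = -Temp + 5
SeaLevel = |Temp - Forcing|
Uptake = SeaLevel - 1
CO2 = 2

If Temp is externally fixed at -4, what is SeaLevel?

10

do(Temp=-4) replaces the equation Temp = |Forcing - CO2| with the constant Temp = -4.
Forcing = 3CO2  [with CO2=2]  = 6
SeaLevel = |Temp - Forcing|  [with Temp=-4, Forcing=6]  = 10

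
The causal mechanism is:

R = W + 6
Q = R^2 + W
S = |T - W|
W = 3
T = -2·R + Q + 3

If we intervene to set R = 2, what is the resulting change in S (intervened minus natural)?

do(R=2) replaces the equation R = W + 6 with the constant R = 2.
Q = R^2 + W  [with R=2, W=3]  = 7
T = -2·R + Q + 3  [with R=2, Q=7]  = 6
S = |T - W|  [with T=6, W=3]  = 3
Without intervention: R = W + 6  [with W=3]  = 9; Q = R^2 + W  [with R=9, W=3]  = 84; T = -2·R + Q + 3  [with R=9, Q=84]  = 69; S = |T - W|  [with T=69, W=3]  = 66.
Change = 3 − 66 = -63.

-63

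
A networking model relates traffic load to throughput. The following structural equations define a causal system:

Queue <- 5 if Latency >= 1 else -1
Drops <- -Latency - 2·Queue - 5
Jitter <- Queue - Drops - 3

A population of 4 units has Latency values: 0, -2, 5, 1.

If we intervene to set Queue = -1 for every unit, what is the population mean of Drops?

-4

do(Queue=-1) breaks Queue's dependence on Latency. With Queue=-1 fixed, Drops across the units is -3, -1, -8, -4, mean -4.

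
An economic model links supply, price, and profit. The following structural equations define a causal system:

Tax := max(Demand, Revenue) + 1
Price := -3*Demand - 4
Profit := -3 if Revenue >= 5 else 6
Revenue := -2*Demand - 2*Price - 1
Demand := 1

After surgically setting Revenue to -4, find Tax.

The intervention breaks the incoming arrows to Revenue: Revenue := -2*Demand - 2*Price - 1 no longer applies, and Revenue = -4.
Tax = max(Demand, Revenue) + 1  [with Demand=1, Revenue=-4]  = 2

2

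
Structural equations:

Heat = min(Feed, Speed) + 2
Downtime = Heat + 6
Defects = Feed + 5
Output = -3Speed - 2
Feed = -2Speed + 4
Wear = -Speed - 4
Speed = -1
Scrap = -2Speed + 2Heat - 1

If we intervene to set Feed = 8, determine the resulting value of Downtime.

7

do(Feed=8) replaces the equation Feed = -2Speed + 4 with the constant Feed = 8.
Heat = min(Feed, Speed) + 2  [with Feed=8, Speed=-1]  = 1
Downtime = Heat + 6  [with Heat=1]  = 7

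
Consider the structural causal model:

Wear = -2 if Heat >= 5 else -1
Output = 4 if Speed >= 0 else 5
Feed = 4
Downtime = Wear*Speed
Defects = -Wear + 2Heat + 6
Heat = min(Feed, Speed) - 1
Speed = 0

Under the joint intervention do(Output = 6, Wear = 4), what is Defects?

0

Setting Output = 6, Wear = 4 by intervention discards those variables' equations.
Heat = min(Feed, Speed) - 1  [with Feed=4, Speed=0]  = -1
Defects = -Wear + 2Heat + 6  [with Wear=4, Heat=-1]  = 0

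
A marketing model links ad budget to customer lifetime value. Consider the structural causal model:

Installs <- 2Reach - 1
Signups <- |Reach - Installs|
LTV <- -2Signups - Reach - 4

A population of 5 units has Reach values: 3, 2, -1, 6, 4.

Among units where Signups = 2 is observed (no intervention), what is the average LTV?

-9

E[LTV|Signups=2] averages over only the 2 units with Signups=2 (Reach = 3, -1): LTV = -11, -7, mean -9.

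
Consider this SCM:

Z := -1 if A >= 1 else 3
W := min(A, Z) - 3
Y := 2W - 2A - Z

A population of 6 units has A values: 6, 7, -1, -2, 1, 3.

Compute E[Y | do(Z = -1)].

-12

Every unit gets Z=-1 under the intervention. Y values become -19, -21, -5, -5, -9, -13; E[Y|do(Z=-1)] = -12.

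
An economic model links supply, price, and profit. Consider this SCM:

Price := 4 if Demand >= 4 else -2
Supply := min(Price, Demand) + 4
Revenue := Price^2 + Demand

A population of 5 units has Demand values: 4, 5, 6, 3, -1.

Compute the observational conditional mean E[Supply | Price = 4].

8

E[Supply|Price=4] averages over only the 3 units with Price=4 (Demand = 4, 5, 6): Supply = 8, 8, 8, mean 8.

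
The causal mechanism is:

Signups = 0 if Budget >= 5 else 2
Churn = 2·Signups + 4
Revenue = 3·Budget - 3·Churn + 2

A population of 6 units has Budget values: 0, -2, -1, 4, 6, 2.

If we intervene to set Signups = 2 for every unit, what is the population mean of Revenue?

The intervention sets Signups=2 in all 6 units regardless of Budget. Recomputing Revenue per unit gives -22, -28, -25, -10, -4, -16; average -17.5.

-17.5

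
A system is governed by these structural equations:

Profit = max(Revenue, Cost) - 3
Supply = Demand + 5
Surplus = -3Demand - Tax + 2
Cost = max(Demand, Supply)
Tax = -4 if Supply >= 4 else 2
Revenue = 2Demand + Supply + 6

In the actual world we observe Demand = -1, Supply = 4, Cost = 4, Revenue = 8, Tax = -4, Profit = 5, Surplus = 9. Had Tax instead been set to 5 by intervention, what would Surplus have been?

0

Under do(Tax=5), the mechanism Tax = -4 if Supply >= 4 else 2 is discarded; Tax is fixed at 5.
Surplus = -3Demand - Tax + 2  [with Demand=-1, Tax=5]  = 0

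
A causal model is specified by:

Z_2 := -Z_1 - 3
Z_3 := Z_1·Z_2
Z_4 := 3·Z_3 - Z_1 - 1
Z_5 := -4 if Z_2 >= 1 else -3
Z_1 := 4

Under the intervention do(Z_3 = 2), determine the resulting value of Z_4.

1

The intervention breaks the incoming arrows to Z_3: Z_3 := Z_1·Z_2 no longer applies, and Z_3 = 2.
Z_4 = 3·Z_3 - Z_1 - 1  [with Z_3=2, Z_1=4]  = 1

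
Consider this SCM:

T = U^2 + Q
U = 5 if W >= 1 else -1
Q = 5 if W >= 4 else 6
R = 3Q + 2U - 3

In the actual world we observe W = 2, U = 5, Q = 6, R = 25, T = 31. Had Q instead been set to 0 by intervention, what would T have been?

25

do(Q=0) replaces the equation Q = 5 if W >= 4 else 6 with the constant Q = 0.
U = 5 if W >= 1 else -1  [with W=2]  = 5
T = U^2 + Q  [with U=5, Q=0]  = 25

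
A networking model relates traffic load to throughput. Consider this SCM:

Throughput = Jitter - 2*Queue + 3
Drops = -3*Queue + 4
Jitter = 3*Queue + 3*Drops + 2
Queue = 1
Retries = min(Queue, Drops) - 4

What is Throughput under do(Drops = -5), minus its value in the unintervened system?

-18

do(Drops=-5) replaces the equation Drops = -3*Queue + 4 with the constant Drops = -5.
Jitter = 3*Queue + 3*Drops + 2  [with Queue=1, Drops=-5]  = -10
Throughput = Jitter - 2*Queue + 3  [with Jitter=-10, Queue=1]  = -9
Without intervention: Drops = -3*Queue + 4  [with Queue=1]  = 1; Jitter = 3*Queue + 3*Drops + 2  [with Queue=1, Drops=1]  = 8; Throughput = Jitter - 2*Queue + 3  [with Jitter=8, Queue=1]  = 9.
Change = -9 − 9 = -18.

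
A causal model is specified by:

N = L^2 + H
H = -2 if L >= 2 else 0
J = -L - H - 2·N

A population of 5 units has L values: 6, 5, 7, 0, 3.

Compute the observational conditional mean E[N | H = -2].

27.75

E[N|H=-2] averages over only the 4 units with H=-2 (L = 6, 5, 7, 3): N = 34, 23, 47, 7, mean 27.75.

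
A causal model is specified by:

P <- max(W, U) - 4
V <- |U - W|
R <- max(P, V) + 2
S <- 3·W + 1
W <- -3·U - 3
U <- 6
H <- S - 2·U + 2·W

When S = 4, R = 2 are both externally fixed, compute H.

-50

Under do(S = 4, R = 2), each intervened variable's structural equation is replaced by its fixed value.
W = -3·U - 3  [with U=6]  = -21
H = S - 2·U + 2·W  [with S=4, U=6, W=-21]  = -50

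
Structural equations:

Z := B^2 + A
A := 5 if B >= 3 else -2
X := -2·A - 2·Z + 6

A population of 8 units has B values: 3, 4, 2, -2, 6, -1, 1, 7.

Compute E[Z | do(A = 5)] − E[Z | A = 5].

-12.5

Every unit gets A=5 under the intervention. Z values become 14, 21, 9, 9, 41, 6, 6, 54; E[Z|do(A=5)] = 20.
E[Z|A=5] averages over only the 4 units with A=5 (B = 3, 4, 6, 7): Z = 14, 21, 41, 54, mean 32.5.
Difference = 20 − 32.5 = -12.5.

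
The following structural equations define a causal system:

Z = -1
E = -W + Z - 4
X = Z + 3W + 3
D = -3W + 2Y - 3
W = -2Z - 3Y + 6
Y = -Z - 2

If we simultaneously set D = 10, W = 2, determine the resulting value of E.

Under do(D = 10, W = 2), each intervened variable's structural equation is replaced by its fixed value.
E = -W + Z - 4  [with W=2, Z=-1]  = -7

-7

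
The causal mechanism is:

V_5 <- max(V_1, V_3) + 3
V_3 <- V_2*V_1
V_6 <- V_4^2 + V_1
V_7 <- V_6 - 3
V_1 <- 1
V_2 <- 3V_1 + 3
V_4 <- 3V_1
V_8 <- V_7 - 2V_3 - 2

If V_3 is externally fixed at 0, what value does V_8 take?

The intervention breaks the incoming arrows to V_3: V_3 <- V_2*V_1 no longer applies, and V_3 = 0.
V_4 = 3V_1  [with V_1=1]  = 3
V_6 = V_4^2 + V_1  [with V_4=3, V_1=1]  = 10
V_7 = V_6 - 3  [with V_6=10]  = 7
V_8 = V_7 - 2V_3 - 2  [with V_7=7, V_3=0]  = 5

5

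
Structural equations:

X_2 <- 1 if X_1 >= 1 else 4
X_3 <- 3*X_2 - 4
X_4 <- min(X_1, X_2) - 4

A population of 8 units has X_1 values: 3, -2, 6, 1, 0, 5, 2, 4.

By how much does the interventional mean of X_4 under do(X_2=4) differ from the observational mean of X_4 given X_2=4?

3

The intervention sets X_2=4 in all 8 units regardless of X_1. Recomputing X_4 per unit gives -1, -6, 0, -3, -4, 0, -2, 0; average -2.
E[X_4|X_2=4] averages over only the 2 units with X_2=4 (X_1 = -2, 0): X_4 = -6, -4, mean -5.
Difference = -2 − (-5) = 3.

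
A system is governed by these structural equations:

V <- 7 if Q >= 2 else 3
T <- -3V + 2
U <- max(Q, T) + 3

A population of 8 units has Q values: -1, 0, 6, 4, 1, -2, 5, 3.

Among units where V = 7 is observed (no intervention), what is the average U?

E[U|V=7] averages over only the 4 units with V=7 (Q = 6, 4, 5, 3): U = 9, 7, 8, 6, mean 7.5.

7.5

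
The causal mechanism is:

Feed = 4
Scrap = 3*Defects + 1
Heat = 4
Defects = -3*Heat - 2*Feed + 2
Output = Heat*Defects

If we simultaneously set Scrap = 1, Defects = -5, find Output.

-20

The joint intervention fixes Scrap = 1, Defects = -5, removing each variable's own equation.
Output = Heat*Defects  [with Heat=4, Defects=-5]  = -20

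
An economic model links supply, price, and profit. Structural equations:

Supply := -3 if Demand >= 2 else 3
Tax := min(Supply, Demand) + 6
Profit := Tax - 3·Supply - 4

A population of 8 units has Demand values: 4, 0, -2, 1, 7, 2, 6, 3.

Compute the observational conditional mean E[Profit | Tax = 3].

Conditioning on Tax=3 selects the 5 unit(s) with Demand ∈ {4, 7, 2, 6, 3}. Their Profit values: 8, 8, 8, 8, 8. Mean = 8.

8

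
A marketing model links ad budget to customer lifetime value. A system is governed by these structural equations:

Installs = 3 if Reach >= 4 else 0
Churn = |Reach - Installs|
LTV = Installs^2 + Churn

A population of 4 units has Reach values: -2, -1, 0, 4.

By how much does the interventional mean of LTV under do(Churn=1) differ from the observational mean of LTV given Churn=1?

-2.25

The intervention sets Churn=1 in all 4 units regardless of Reach. Recomputing LTV per unit gives 1, 1, 1, 10; average 3.25.
E[LTV|Churn=1] averages over only the 2 units with Churn=1 (Reach = -1, 4): LTV = 1, 10, mean 5.5.
Difference = 3.25 − 5.5 = -2.25.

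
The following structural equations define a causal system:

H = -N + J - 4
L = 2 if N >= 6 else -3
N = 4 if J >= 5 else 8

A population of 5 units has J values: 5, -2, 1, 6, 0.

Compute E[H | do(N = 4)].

-6

do(N=4) breaks N's dependence on J. With N=4 fixed, H across the units is -3, -10, -7, -2, -8, mean -6.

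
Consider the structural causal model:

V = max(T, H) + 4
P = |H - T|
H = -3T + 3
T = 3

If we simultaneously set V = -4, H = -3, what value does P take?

6

The joint intervention fixes V = -4, H = -3, removing each variable's own equation.
P = |H - T|  [with H=-3, T=3]  = 6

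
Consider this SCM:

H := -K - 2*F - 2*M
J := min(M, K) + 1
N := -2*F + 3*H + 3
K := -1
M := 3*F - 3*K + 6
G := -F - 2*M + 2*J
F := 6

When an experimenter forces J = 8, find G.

Under do(J=8), the mechanism J := min(M, K) + 1 is discarded; J is fixed at 8.
M = 3*F - 3*K + 6  [with F=6, K=-1]  = 27
G = -F - 2*M + 2*J  [with F=6, M=27, J=8]  = -44

-44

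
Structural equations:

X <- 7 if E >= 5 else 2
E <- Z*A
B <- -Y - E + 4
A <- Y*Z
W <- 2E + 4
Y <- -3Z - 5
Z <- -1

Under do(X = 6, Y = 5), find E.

5

Setting X = 6, Y = 5 by intervention discards those variables' equations.
A = Y*Z  [with Y=5, Z=-1]  = -5
E = Z*A  [with Z=-1, A=-5]  = 5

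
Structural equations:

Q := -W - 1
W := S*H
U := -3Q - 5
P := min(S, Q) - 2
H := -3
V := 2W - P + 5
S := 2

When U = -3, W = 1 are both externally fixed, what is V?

Under do(U = -3, W = 1), each intervened variable's structural equation is replaced by its fixed value.
Q = -W - 1  [with W=1]  = -2
P = min(S, Q) - 2  [with S=2, Q=-2]  = -4
V = 2W - P + 5  [with W=1, P=-4]  = 11

11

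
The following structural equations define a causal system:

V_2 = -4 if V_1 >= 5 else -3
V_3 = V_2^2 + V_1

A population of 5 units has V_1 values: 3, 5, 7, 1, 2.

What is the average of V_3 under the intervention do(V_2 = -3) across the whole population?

12.6

do(V_2=-3) breaks V_2's dependence on V_1. With V_2=-3 fixed, V_3 across the units is 12, 14, 16, 10, 11, mean 12.6.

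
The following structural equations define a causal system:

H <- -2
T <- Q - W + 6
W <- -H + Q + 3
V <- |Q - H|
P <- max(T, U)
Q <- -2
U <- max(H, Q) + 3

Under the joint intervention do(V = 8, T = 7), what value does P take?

7

Setting V = 8, T = 7 by intervention discards those variables' equations.
U = max(H, Q) + 3  [with H=-2, Q=-2]  = 1
P = max(T, U)  [with T=7, U=1]  = 7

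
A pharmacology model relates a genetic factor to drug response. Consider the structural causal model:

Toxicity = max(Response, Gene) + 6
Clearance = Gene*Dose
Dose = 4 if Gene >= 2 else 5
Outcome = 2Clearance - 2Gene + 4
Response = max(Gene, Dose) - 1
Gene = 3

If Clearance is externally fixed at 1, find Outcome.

0

The intervention breaks the incoming arrows to Clearance: Clearance = Gene*Dose no longer applies, and Clearance = 1.
Outcome = 2Clearance - 2Gene + 4  [with Clearance=1, Gene=3]  = 0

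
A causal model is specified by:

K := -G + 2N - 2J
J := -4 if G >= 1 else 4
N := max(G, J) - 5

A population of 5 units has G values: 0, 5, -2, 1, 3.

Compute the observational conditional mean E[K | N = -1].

-9

Observing N=-1 restricts to units where N's equation naturally yields -1: G ∈ {0, -2}. In that subpopulation K = -10, -8, mean -9.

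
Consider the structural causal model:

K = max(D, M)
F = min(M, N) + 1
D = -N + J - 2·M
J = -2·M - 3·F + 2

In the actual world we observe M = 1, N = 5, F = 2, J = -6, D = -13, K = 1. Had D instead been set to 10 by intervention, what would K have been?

10

The intervention breaks the incoming arrows to D: D = -N + J - 2·M no longer applies, and D = 10.
K = max(D, M)  [with D=10, M=1]  = 10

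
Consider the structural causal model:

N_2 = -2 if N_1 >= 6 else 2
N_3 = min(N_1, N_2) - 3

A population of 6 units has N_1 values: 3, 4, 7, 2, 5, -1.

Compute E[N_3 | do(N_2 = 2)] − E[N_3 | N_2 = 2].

do(N_2=2) breaks N_2's dependence on N_1. With N_2=2 fixed, N_3 across the units is -1, -1, -1, -1, -1, -4, mean -1.5.
Conditioning on N_2=2 selects the 5 unit(s) with N_1 ∈ {3, 4, 2, 5, -1}. Their N_3 values: -1, -1, -1, -1, -4. Mean = -1.6.
Difference = -1.5 − (-1.6) = 0.1.

0.1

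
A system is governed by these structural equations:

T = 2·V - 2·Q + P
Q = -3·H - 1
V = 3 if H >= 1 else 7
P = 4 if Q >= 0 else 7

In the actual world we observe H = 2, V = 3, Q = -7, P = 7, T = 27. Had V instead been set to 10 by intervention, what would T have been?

41

do(V=10) replaces the equation V = 3 if H >= 1 else 7 with the constant V = 10.
Q = -3·H - 1  [with H=2]  = -7
P = 4 if Q >= 0 else 7  [with Q=-7]  = 7
T = 2·V - 2·Q + P  [with V=10, Q=-7, P=7]  = 41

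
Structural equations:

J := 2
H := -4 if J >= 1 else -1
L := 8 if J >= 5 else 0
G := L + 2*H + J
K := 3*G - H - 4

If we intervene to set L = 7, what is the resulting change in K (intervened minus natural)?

do(L=7) replaces the equation L := 8 if J >= 5 else 0 with the constant L = 7.
H = -4 if J >= 1 else -1  [with J=2]  = -4
G = L + 2*H + J  [with L=7, H=-4, J=2]  = 1
K = 3*G - H - 4  [with G=1, H=-4]  = 3
Without intervention: H = -4 if J >= 1 else -1  [with J=2]  = -4; L = 8 if J >= 5 else 0  [with J=2]  = 0; G = L + 2*H + J  [with L=0, H=-4, J=2]  = -6; K = 3*G - H - 4  [with G=-6, H=-4]  = -18.
Change = 3 − (-18) = 21.

21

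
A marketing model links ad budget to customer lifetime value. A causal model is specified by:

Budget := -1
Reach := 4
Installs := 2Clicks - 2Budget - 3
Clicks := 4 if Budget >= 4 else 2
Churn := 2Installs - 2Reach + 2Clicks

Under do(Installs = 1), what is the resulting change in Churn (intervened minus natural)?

Intervening sets Installs = 1 and removes its equation (Installs := 2Clicks - 2Budget - 3).
Clicks = 4 if Budget >= 4 else 2  [with Budget=-1]  = 2
Churn = 2Installs - 2Reach + 2Clicks  [with Installs=1, Reach=4, Clicks=2]  = -2
Without intervention: Clicks = 4 if Budget >= 4 else 2  [with Budget=-1]  = 2; Installs = 2Clicks - 2Budget - 3  [with Clicks=2, Budget=-1]  = 3; Churn = 2Installs - 2Reach + 2Clicks  [with Installs=3, Reach=4, Clicks=2]  = 2.
Change = -2 − 2 = -4.

-4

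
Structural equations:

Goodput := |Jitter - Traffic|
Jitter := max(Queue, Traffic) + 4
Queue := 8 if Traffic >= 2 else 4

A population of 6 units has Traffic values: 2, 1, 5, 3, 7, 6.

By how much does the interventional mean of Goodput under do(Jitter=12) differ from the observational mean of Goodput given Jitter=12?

0.6

The intervention sets Jitter=12 in all 6 units regardless of Traffic. Recomputing Goodput per unit gives 10, 11, 7, 9, 5, 6; average 8.
E[Goodput|Jitter=12] averages over only the 5 units with Jitter=12 (Traffic = 2, 5, 3, 7, 6): Goodput = 10, 7, 9, 5, 6, mean 7.4.
Difference = 8 − 7.4 = 0.6.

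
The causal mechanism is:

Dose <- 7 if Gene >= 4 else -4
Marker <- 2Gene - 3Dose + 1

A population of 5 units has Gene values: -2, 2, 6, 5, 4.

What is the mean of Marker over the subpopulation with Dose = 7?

Observing Dose=7 restricts to units where Dose's equation naturally yields 7: Gene ∈ {6, 5, 4}. In that subpopulation Marker = -8, -10, -12, mean -10.

-10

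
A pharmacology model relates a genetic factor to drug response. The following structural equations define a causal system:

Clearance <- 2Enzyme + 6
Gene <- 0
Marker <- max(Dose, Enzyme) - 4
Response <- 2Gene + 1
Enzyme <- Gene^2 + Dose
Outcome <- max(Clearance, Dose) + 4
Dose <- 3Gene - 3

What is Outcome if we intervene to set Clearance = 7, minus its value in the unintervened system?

Intervening sets Clearance = 7 and removes its equation (Clearance <- 2Enzyme + 6).
Dose = 3Gene - 3  [with Gene=0]  = -3
Outcome = max(Clearance, Dose) + 4  [with Clearance=7, Dose=-3]  = 11
Without intervention: Dose = 3Gene - 3  [with Gene=0]  = -3; Enzyme = Gene^2 + Dose  [with Gene=0, Dose=-3]  = -3; Clearance = 2Enzyme + 6  [with Enzyme=-3]  = 0; Outcome = max(Clearance, Dose) + 4  [with Clearance=0, Dose=-3]  = 4.
Change = 11 − 4 = 7.

7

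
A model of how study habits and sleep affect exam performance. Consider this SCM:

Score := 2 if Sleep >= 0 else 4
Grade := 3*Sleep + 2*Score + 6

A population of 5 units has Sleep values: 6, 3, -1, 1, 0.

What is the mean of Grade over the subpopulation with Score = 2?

17.5

Observing Score=2 restricts to units where Score's equation naturally yields 2: Sleep ∈ {6, 3, 1, 0}. In that subpopulation Grade = 28, 19, 13, 10, mean 17.5.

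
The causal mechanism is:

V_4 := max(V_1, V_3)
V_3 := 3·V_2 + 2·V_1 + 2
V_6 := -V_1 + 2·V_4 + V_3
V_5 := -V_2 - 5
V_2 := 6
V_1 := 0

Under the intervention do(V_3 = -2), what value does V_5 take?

do(V_3=-2) replaces the equation V_3 := 3·V_2 + 2·V_1 + 2 with the constant V_3 = -2.
V_5 is not downstream of the intervention, so its value is determined by the original equations.
V_5 = -V_2 - 5  [with V_2=6]  = -11

-11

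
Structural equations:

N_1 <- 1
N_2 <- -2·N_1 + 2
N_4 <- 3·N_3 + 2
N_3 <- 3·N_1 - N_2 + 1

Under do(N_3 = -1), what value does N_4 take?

-1

The intervention breaks the incoming arrows to N_3: N_3 <- 3·N_1 - N_2 + 1 no longer applies, and N_3 = -1.
N_4 = 3·N_3 + 2  [with N_3=-1]  = -1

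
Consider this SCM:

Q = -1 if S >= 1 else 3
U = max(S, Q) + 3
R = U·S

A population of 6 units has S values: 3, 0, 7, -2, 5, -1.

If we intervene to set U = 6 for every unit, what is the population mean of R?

Under do(U=6), U's equation is replaced by U=6 for every unit. Per-unit R: 18, 0, 42, -12, 30, -6. Mean = 12.

12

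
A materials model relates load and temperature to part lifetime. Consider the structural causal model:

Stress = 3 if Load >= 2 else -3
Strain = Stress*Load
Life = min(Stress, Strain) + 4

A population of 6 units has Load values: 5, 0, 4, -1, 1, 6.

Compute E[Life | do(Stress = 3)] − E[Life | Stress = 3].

-1.5

Under do(Stress=3), Stress's equation is replaced by Stress=3 for every unit. Per-unit Life: 7, 4, 7, 1, 7, 7. Mean = 5.5.
E[Life|Stress=3] averages over only the 3 units with Stress=3 (Load = 5, 4, 6): Life = 7, 7, 7, mean 7.
Difference = 5.5 − 7 = -1.5.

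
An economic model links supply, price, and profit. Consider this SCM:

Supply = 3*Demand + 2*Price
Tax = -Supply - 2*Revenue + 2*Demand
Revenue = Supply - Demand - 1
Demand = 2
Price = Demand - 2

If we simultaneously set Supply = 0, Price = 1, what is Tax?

Setting Supply = 0, Price = 1 by intervention discards those variables' equations.
Revenue = Supply - Demand - 1  [with Supply=0, Demand=2]  = -3
Tax = -Supply - 2*Revenue + 2*Demand  [with Supply=0, Revenue=-3, Demand=2]  = 10

10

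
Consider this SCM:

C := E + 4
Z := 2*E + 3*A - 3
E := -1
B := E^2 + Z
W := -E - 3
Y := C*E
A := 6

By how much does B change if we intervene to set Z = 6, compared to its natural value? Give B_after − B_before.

Under do(Z=6), the mechanism Z := 2*E + 3*A - 3 is discarded; Z is fixed at 6.
B = E^2 + Z  [with E=-1, Z=6]  = 7
Without intervention: Z = 2*E + 3*A - 3  [with E=-1, A=6]  = 13; B = E^2 + Z  [with E=-1, Z=13]  = 14.
Change = 7 − 14 = -7.

-7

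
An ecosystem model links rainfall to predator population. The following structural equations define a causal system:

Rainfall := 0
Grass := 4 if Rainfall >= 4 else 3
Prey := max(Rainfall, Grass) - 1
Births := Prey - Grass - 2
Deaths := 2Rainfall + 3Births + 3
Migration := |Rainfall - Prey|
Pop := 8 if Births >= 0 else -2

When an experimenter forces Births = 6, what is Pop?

8

The intervention breaks the incoming arrows to Births: Births := Prey - Grass - 2 no longer applies, and Births = 6.
Pop = 8 if Births >= 0 else -2  [with Births=6]  = 8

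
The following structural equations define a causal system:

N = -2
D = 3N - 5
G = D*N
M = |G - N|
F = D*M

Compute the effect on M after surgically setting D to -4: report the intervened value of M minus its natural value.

-14

Under do(D=-4), the mechanism D = 3N - 5 is discarded; D is fixed at -4.
G = D*N  [with D=-4, N=-2]  = 8
M = |G - N|  [with G=8, N=-2]  = 10
Without intervention: D = 3N - 5  [with N=-2]  = -11; G = D*N  [with D=-11, N=-2]  = 22; M = |G - N|  [with G=22, N=-2]  = 24.
Change = 10 − 24 = -14.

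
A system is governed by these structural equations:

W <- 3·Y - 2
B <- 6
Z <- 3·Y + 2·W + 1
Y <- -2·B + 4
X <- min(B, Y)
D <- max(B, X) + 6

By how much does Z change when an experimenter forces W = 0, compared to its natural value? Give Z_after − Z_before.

The intervention breaks the incoming arrows to W: W <- 3·Y - 2 no longer applies, and W = 0.
Y = -2·B + 4  [with B=6]  = -8
Z = 3·Y + 2·W + 1  [with Y=-8, W=0]  = -23
Without intervention: Y = -2·B + 4  [with B=6]  = -8; W = 3·Y - 2  [with Y=-8]  = -26; Z = 3·Y + 2·W + 1  [with Y=-8, W=-26]  = -75.
Change = -23 − (-75) = 52.

52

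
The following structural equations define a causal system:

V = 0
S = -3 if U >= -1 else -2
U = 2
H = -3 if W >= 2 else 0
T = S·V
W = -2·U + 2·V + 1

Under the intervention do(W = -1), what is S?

The intervention breaks the incoming arrows to W: W = -2·U + 2·V + 1 no longer applies, and W = -1.
S is not downstream of the intervention, so its value is determined by the original equations.
S = -3 if U >= -1 else -2  [with U=2]  = -3

-3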